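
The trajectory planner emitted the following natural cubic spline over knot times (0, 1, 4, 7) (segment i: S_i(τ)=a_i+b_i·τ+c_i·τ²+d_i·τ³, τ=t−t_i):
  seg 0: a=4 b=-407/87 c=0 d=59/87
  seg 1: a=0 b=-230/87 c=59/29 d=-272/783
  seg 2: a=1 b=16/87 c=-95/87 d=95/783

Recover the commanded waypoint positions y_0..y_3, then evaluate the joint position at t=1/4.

y_0=4 y_1=0 y_2=1 y_3=-5
S(1/4) = 5273/1856

y_0 = S_0(0) = a_0 = 4
y_1 = S_1(0) = a_1 = 0
y_2 = S_2(0) = a_2 = 1
y_3 = S_2(3) = -5
t_q=1/4 is in segment 0 (τ=1/4); S_0(τ)=5273/1856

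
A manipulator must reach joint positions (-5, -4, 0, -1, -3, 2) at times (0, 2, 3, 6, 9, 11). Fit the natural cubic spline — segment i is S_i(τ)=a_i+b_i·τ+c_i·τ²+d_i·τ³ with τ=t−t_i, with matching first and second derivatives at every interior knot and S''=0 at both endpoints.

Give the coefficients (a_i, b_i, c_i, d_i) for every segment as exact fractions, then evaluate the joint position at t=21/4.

  seg 0: a=-5 b=-2755/3118 c=0 d=2157/6236
  seg 1: a=-4 b=10187/3118 c=6471/3118 d=-2093/1559
  seg 2: a=0 b=10571/3118 c=-6087/3118 d=9976/42093
  seg 3: a=-1 b=-5999/3118 c=1691/9354 d=3344/42093
  seg 4: a=-3 b=4071/3118 c=2793/3118 d=-931/6236
S(21/4) = 22185/49888

Δ: Δ0=1/2, Δ1=4, Δ2=-1/3, Δ3=-2/3, Δ4=5/2
row 1: diag=6, rhs=21; c'=1/6, d'=7/2
row 2: denom=8−1·1/6=47/6; d'=(-26−1·7/2)/(47/6)=-177/47
row 3: denom=12−3·18/47=510/47; d'=(-2−3·-177/47)/(510/47)=437/510
row 4: denom=10−3·47/170=1559/170; d'=(19−3·437/510)/(1559/170)=2793/1559
back: M4=2793/1559
back: M3=437/510−47/170·2793/1559=1691/4677
back: M2=-177/47−18/47·1691/4677=-6087/1559
back: M1=7/2−1/6·-6087/1559=6471/1559
M: M0=0, M1=6471/1559, M2=-6087/1559, M3=1691/4677, M4=2793/1559, M5=0
seg 0: a=-5, c=M0/2=0, d=(M1−M0)/(6·2)=2157/6236, b=Δ0−h0·(2M0+M1)/6=-2755/3118
seg 1: a=-4, c=M1/2=6471/3118, d=(M2−M1)/(6·1)=-2093/1559, b=Δ1−h1·(2M1+M2)/6=10187/3118
seg 2: a=0, c=M2/2=-6087/3118, d=(M3−M2)/(6·3)=9976/42093, b=Δ2−h2·(2M2+M3)/6=10571/3118
seg 3: a=-1, c=M3/2=1691/9354, d=(M4−M3)/(6·3)=3344/42093, b=Δ3−h3·(2M3+M4)/6=-5999/3118
seg 4: a=-3, c=M4/2=2793/3118, d=(M5−M4)/(6·2)=-931/6236, b=Δ4−h4·(2M4+M5)/6=4071/3118
t_q=21/4 → seg 2, τ=9/4; S=0+10571/3118·τ+-6087/3118·τ²+9976/42093·τ³=22185/49888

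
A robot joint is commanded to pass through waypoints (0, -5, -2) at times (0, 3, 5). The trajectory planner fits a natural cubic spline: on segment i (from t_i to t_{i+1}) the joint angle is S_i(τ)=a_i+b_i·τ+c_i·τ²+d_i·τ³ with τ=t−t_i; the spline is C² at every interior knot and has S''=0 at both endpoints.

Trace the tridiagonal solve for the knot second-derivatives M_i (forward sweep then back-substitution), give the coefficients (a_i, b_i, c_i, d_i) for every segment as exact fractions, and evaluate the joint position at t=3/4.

Δ: Δ0=-5/3, Δ1=3/2
row 1: diag=10, rhs=19; c'=1/5, d'=19/10
back: M1=19/10
M: M0=0, M1=19/10, M2=0
seg 0: a=0, c=M0/2=0, d=(M1−M0)/(6·3)=19/180, b=Δ0−h0·(2M0+M1)/6=-157/60
seg 1: a=-5, c=M1/2=19/20, d=(M2−M1)/(6·2)=-19/120, b=Δ1−h1·(2M1+M2)/6=7/30
t_q=3/4 → seg 0, τ=3/4; S=0+-157/60·τ+0·τ²+19/180·τ³=-491/256

  seg 0: a=0 b=-157/60 c=0 d=19/180
  seg 1: a=-5 b=7/30 c=19/20 d=-19/120
S(3/4) = -491/256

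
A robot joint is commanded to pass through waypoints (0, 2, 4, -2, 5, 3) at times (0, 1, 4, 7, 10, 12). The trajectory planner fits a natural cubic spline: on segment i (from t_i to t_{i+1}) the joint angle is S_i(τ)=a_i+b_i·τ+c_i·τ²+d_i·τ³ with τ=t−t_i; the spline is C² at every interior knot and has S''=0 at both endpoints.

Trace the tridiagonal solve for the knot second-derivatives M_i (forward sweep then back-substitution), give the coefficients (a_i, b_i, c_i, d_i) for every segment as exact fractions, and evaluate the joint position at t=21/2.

Δ: Δ0=2, Δ1=2/3, Δ2=-2, Δ3=7/3, Δ4=-1
row 1: diag=8, rhs=-8; c'=3/8, d'=-1
row 2: denom=12−3·3/8=87/8; d'=(-16−3·-1)/(87/8)=-104/87
row 3: denom=12−3·8/29=324/29; d'=(26−3·-104/87)/(324/29)=143/54
row 4: denom=10−3·29/108=331/36; d'=(-20−3·143/54)/(331/36)=-1006/331
back: M4=-1006/331
back: M3=143/54−29/108·-1006/331=3440/993
back: M2=-104/87−8/29·3440/993=-712/331
back: M1=-1−3/8·-712/331=-64/331
M: M0=0, M1=-64/331, M2=-712/331, M3=3440/993, M4=-1006/331, M5=0
seg 0: a=0, c=M0/2=0, d=(M1−M0)/(6·1)=-32/993, b=Δ0−h0·(2M0+M1)/6=2018/993
seg 1: a=2, c=M1/2=-32/331, d=(M2−M1)/(6·3)=-36/331, b=Δ1−h1·(2M1+M2)/6=1922/993
seg 2: a=4, c=M2/2=-356/331, d=(M3−M2)/(6·3)=2788/8937, b=Δ2−h2·(2M2+M3)/6=-1570/993
seg 3: a=-2, c=M3/2=1720/993, d=(M4−M3)/(6·3)=-3229/8937, b=Δ3−h3·(2M3+M4)/6=386/993
seg 4: a=5, c=M4/2=-503/331, d=(M5−M4)/(6·2)=503/1986, b=Δ4−h4·(2M4+M5)/6=1019/993
t_q=21/2 → seg 4, τ=1/2; S=5+1019/993·τ+-503/331·τ²+503/1986·τ³=27353/5296

  seg 0: a=0 b=2018/993 c=0 d=-32/993
  seg 1: a=2 b=1922/993 c=-32/331 d=-36/331
  seg 2: a=4 b=-1570/993 c=-356/331 d=2788/8937
  seg 3: a=-2 b=386/993 c=1720/993 d=-3229/8937
  seg 4: a=5 b=1019/993 c=-503/331 d=503/1986
S(21/2) = 27353/5296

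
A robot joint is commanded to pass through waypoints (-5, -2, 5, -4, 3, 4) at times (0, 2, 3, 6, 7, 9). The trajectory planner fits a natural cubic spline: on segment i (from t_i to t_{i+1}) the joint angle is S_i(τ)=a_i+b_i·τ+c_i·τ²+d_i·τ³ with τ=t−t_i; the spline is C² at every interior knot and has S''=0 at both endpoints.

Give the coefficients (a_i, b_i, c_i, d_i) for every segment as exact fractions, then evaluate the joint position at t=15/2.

  seg 0: a=-5 b=-4107/3770 c=0 d=4881/7540
  seg 1: a=-2 b=25179/3770 c=14643/3770 d=-6716/1885
  seg 2: a=5 b=14169/3770 c=-25653/3770 d=44/29
  seg 3: a=-4 b=14691/3770 c=25827/3770 d=-7064/1885
  seg 4: a=3 b=23961/3770 c=-16557/3770 d=5519/7540
S(15/2) = 311939/60320

Δ: Δ0=3/2, Δ1=7, Δ2=-3, Δ3=7, Δ4=1/2
row 1: diag=6, rhs=33; c'=1/6, d'=11/2
row 2: denom=8−1·1/6=47/6; d'=(-60−1·11/2)/(47/6)=-393/47
row 3: denom=8−3·18/47=322/47; d'=(60−3·-393/47)/(322/47)=3999/322
row 4: denom=6−1·47/322=1885/322; d'=(-39−1·3999/322)/(1885/322)=-16557/1885
back: M4=-16557/1885
back: M3=3999/322−47/322·-16557/1885=25827/1885
back: M2=-393/47−18/47·25827/1885=-25653/1885
back: M1=11/2−1/6·-25653/1885=14643/1885
M: M0=0, M1=14643/1885, M2=-25653/1885, M3=25827/1885, M4=-16557/1885, M5=0
seg 0: a=-5, c=M0/2=0, d=(M1−M0)/(6·2)=4881/7540, b=Δ0−h0·(2M0+M1)/6=-4107/3770
seg 1: a=-2, c=M1/2=14643/3770, d=(M2−M1)/(6·1)=-6716/1885, b=Δ1−h1·(2M1+M2)/6=25179/3770
seg 2: a=5, c=M2/2=-25653/3770, d=(M3−M2)/(6·3)=44/29, b=Δ2−h2·(2M2+M3)/6=14169/3770
seg 3: a=-4, c=M3/2=25827/3770, d=(M4−M3)/(6·1)=-7064/1885, b=Δ3−h3·(2M3+M4)/6=14691/3770
seg 4: a=3, c=M4/2=-16557/3770, d=(M5−M4)/(6·2)=5519/7540, b=Δ4−h4·(2M4+M5)/6=23961/3770
t_q=15/2 → seg 4, τ=1/2; S=3+23961/3770·τ+-16557/3770·τ²+5519/7540·τ³=311939/60320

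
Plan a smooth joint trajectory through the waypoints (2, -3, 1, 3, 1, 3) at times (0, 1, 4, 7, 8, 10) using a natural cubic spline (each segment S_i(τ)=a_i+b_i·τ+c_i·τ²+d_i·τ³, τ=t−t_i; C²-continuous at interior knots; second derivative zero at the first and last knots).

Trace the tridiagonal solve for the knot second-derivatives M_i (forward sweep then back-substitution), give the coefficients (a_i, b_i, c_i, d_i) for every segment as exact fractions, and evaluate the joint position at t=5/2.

  seg 0: a=2 b=-7146/1219 c=0 d=1051/1219
  seg 1: a=-3 b=-3993/1219 c=3153/1219 d=-11522/32913
  seg 2: a=1 b=3403/1219 c=-2063/3657 d=-1582/32913
  seg 3: a=3 b=-2305/1219 c=-1215/1219 d=1082/1219
  seg 4: a=1 b=-1489/1219 c=2031/1219 d=-677/2438
S(5/2) = -7985/2438

Δ: Δ0=-5, Δ1=4/3, Δ2=2/3, Δ3=-2, Δ4=1
row 1: diag=8, rhs=38; c'=3/8, d'=19/4
row 2: denom=12−3·3/8=87/8; d'=(-4−3·19/4)/(87/8)=-146/87
row 3: denom=8−3·8/29=208/29; d'=(-16−3·-146/87)/(208/29)=-159/104
row 4: denom=6−1·29/208=1219/208; d'=(18−1·-159/104)/(1219/208)=4062/1219
back: M4=4062/1219
back: M3=-159/104−29/208·4062/1219=-2430/1219
back: M2=-146/87−8/29·-2430/1219=-4126/3657
back: M1=19/4−3/8·-4126/3657=6306/1219
M: M0=0, M1=6306/1219, M2=-4126/3657, M3=-2430/1219, M4=4062/1219, M5=0
seg 0: a=2, c=M0/2=0, d=(M1−M0)/(6·1)=1051/1219, b=Δ0−h0·(2M0+M1)/6=-7146/1219
seg 1: a=-3, c=M1/2=3153/1219, d=(M2−M1)/(6·3)=-11522/32913, b=Δ1−h1·(2M1+M2)/6=-3993/1219
seg 2: a=1, c=M2/2=-2063/3657, d=(M3−M2)/(6·3)=-1582/32913, b=Δ2−h2·(2M2+M3)/6=3403/1219
seg 3: a=3, c=M3/2=-1215/1219, d=(M4−M3)/(6·1)=1082/1219, b=Δ3−h3·(2M3+M4)/6=-2305/1219
seg 4: a=1, c=M4/2=2031/1219, d=(M5−M4)/(6·2)=-677/2438, b=Δ4−h4·(2M4+M5)/6=-1489/1219
t_q=5/2 → seg 1, τ=3/2; S=-3+-3993/1219·τ+3153/1219·τ²+-11522/32913·τ³=-7985/2438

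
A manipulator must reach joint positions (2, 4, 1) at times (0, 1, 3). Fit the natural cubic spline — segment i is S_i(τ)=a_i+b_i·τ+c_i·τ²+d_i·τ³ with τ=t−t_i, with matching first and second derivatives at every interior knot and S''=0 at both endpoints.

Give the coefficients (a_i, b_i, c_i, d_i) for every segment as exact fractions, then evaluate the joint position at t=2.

  seg 0: a=2 b=31/12 c=0 d=-7/12
  seg 1: a=4 b=5/6 c=-7/4 d=7/24
S(2) = 27/8

Δ: Δ0=2, Δ1=-3/2
row 1: diag=6, rhs=-21; c'=1/3, d'=-7/2
back: M1=-7/2
M: M0=0, M1=-7/2, M2=0
seg 0: a=2, c=M0/2=0, d=(M1−M0)/(6·1)=-7/12, b=Δ0−h0·(2M0+M1)/6=31/12
seg 1: a=4, c=M1/2=-7/4, d=(M2−M1)/(6·2)=7/24, b=Δ1−h1·(2M1+M2)/6=5/6
t_q=2 → seg 1, τ=1; S=4+5/6·τ+-7/4·τ²+7/24·τ³=27/8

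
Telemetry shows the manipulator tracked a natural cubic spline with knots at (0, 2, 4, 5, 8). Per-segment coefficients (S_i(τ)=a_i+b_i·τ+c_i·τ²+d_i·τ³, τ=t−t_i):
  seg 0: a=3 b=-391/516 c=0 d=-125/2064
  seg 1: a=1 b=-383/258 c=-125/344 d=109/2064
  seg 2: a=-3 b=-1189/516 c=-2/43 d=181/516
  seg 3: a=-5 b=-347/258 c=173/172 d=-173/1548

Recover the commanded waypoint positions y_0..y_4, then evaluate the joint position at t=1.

y_0 = S_0(0) = a_0 = 3
y_1 = S_1(0) = a_1 = 1
y_2 = S_2(0) = a_2 = -3
y_3 = S_3(0) = a_3 = -5
y_4 = S_3(3) = -3
t_q=1 is in segment 0 (τ=1); S_0(τ)=1501/688

y_0=3 y_1=1 y_2=-3 y_3=-5 y_4=-3
S(1) = 1501/688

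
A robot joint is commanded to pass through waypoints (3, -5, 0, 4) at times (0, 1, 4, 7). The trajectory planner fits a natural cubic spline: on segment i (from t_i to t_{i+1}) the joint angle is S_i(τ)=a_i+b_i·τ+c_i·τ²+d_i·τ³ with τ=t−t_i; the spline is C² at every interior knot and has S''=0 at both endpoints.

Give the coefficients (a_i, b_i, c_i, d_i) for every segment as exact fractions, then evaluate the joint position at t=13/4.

Δ: Δ0=-8, Δ1=5/3, Δ2=4/3
row 1: diag=8, rhs=58; c'=3/8, d'=29/4
row 2: denom=12−3·3/8=87/8; d'=(-2−3·29/4)/(87/8)=-190/87
back: M2=-190/87
back: M1=29/4−3/8·-190/87=234/29
M: M0=0, M1=234/29, M2=-190/87, M3=0
seg 0: a=3, c=M0/2=0, d=(M1−M0)/(6·1)=39/29, b=Δ0−h0·(2M0+M1)/6=-271/29
seg 1: a=-5, c=M1/2=117/29, d=(M2−M1)/(6·3)=-446/783, b=Δ1−h1·(2M1+M2)/6=-154/29
seg 2: a=0, c=M2/2=-95/87, d=(M3−M2)/(6·3)=95/783, b=Δ2−h2·(2M2+M3)/6=102/29
t_q=13/4 → seg 1, τ=9/4; S=-5+-154/29·τ+117/29·τ²+-446/783·τ³=-2795/928

  seg 0: a=3 b=-271/29 c=0 d=39/29
  seg 1: a=-5 b=-154/29 c=117/29 d=-446/783
  seg 2: a=0 b=102/29 c=-95/87 d=95/783
S(13/4) = -2795/928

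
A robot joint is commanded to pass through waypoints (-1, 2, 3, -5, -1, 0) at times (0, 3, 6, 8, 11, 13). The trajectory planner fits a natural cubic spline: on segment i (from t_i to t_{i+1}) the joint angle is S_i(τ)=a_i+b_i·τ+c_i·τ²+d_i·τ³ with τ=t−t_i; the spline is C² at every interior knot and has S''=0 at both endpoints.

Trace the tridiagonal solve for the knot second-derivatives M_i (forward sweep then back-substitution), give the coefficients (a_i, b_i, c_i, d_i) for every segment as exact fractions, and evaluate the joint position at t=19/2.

  seg 0: a=-1 b=2269/3207 c=0 d=938/28863
  seg 1: a=2 b=5083/3207 c=938/3207 d=-2276/9621
  seg 2: a=3 b=-9773/3207 c=-5890/3207 d=8725/12828
  seg 3: a=-5 b=-2386/1069 c=14395/6414 d=-20317/57726
  seg 4: a=-1 b=3701/2138 c=-987/1069 d=329/2138
S(19/2) = -76731/17104

Δ: Δ0=1, Δ1=1/3, Δ2=-4, Δ3=4/3, Δ4=1/2
row 1: diag=12, rhs=-4; c'=1/4, d'=-1/3
row 2: denom=10−3·1/4=37/4; d'=(-26−3·-1/3)/(37/4)=-100/37
row 3: denom=10−2·8/37=354/37; d'=(32−2·-100/37)/(354/37)=692/177
row 4: denom=10−3·37/118=1069/118; d'=(-5−3·692/177)/(1069/118)=-1974/1069
back: M4=-1974/1069
back: M3=692/177−37/118·-1974/1069=14395/3207
back: M2=-100/37−8/37·14395/3207=-11780/3207
back: M1=-1/3−1/4·-11780/3207=1876/3207
M: M0=0, M1=1876/3207, M2=-11780/3207, M3=14395/3207, M4=-1974/1069, M5=0
seg 0: a=-1, c=M0/2=0, d=(M1−M0)/(6·3)=938/28863, b=Δ0−h0·(2M0+M1)/6=2269/3207
seg 1: a=2, c=M1/2=938/3207, d=(M2−M1)/(6·3)=-2276/9621, b=Δ1−h1·(2M1+M2)/6=5083/3207
seg 2: a=3, c=M2/2=-5890/3207, d=(M3−M2)/(6·2)=8725/12828, b=Δ2−h2·(2M2+M3)/6=-9773/3207
seg 3: a=-5, c=M3/2=14395/6414, d=(M4−M3)/(6·3)=-20317/57726, b=Δ3−h3·(2M3+M4)/6=-2386/1069
seg 4: a=-1, c=M4/2=-987/1069, d=(M5−M4)/(6·2)=329/2138, b=Δ4−h4·(2M4+M5)/6=3701/2138
t_q=19/2 → seg 3, τ=3/2; S=-5+-2386/1069·τ+14395/6414·τ²+-20317/57726·τ³=-76731/17104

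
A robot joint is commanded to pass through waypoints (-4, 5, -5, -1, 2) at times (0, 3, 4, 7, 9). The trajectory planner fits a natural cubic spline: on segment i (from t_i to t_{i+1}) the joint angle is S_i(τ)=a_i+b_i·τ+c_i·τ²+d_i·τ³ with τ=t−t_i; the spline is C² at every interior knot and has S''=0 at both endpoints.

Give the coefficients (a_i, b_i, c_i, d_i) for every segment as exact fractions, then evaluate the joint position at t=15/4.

Δ: Δ0=3, Δ1=-10, Δ2=4/3, Δ3=3/2
row 1: diag=8, rhs=-78; c'=1/8, d'=-39/4
row 2: denom=8−1·1/8=63/8; d'=(68−1·-39/4)/(63/8)=622/63
row 3: denom=10−3·8/21=62/7; d'=(1−3·622/63)/(62/7)=-601/186
back: M3=-601/186
back: M2=622/63−8/21·-601/186=3098/279
back: M1=-39/4−1/8·3098/279=-6215/558
M: M0=0, M1=-6215/558, M2=3098/279, M3=-601/186, M4=0
seg 0: a=-4, c=M0/2=0, d=(M1−M0)/(6·3)=-6215/10044, b=Δ0−h0·(2M0+M1)/6=9563/1116
seg 1: a=5, c=M1/2=-6215/1116, d=(M2−M1)/(6·1)=1379/372, b=Δ1−h1·(2M1+M2)/6=-4541/558
seg 2: a=-5, c=M2/2=1549/279, d=(M3−M2)/(6·3)=-7999/10044, b=Δ2−h2·(2M2+M3)/6=-9101/1116
seg 3: a=-1, c=M3/2=-601/372, d=(M4−M3)/(6·2)=601/2232, b=Δ3−h3·(2M3+M4)/6=2039/558
t_q=15/4 → seg 1, τ=3/4; S=5+-4541/558·τ+-6215/1116·τ²+1379/372·τ³=-63619/23808

  seg 0: a=-4 b=9563/1116 c=0 d=-6215/10044
  seg 1: a=5 b=-4541/558 c=-6215/1116 d=1379/372
  seg 2: a=-5 b=-9101/1116 c=1549/279 d=-7999/10044
  seg 3: a=-1 b=2039/558 c=-601/372 d=601/2232
S(15/4) = -63619/23808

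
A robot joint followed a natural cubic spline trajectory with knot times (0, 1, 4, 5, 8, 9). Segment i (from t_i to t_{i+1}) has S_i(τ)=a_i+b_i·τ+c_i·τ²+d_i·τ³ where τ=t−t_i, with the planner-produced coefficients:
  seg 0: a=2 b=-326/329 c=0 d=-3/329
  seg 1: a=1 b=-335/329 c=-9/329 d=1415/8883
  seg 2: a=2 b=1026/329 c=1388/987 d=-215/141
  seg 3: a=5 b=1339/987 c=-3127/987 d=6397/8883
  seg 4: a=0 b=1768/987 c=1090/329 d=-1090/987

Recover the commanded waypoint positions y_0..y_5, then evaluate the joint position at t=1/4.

y_0 = S_0(0) = a_0 = 2
y_1 = S_1(0) = a_1 = 1
y_2 = S_2(0) = a_2 = 2
y_3 = S_3(0) = a_3 = 5
y_4 = S_4(0) = a_4 = 0
y_5 = S_4(1) = 4
t_q=1/4 is in segment 0 (τ=1/4); S_0(τ)=36893/21056

y_0=2 y_1=1 y_2=2 y_3=5 y_4=0 y_5=4
S(1/4) = 36893/21056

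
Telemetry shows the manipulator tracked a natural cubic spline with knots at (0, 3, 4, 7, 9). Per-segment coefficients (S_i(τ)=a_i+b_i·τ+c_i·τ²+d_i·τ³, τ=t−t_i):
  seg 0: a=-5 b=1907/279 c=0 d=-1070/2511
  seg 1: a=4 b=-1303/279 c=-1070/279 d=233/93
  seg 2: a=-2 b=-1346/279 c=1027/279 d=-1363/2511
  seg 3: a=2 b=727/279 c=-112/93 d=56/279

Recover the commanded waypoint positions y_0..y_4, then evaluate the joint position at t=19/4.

y_0 = S_0(0) = a_0 = -5
y_1 = S_1(0) = a_1 = 4
y_2 = S_2(0) = a_2 = -2
y_3 = S_3(0) = a_3 = 2
y_4 = S_3(2) = 4
t_q=19/4 is in segment 2 (τ=3/4); S_2(τ)=-7493/1984

y_0=-5 y_1=4 y_2=-2 y_3=2 y_4=4
S(19/4) = -7493/1984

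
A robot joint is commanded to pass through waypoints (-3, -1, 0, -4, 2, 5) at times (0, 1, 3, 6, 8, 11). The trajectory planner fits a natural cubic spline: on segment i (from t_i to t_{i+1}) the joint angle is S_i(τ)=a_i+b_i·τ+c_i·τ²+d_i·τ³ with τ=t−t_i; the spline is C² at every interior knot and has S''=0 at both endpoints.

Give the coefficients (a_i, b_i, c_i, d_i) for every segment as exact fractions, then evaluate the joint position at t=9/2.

  seg 0: a=-3 b=3447/1612 c=0 d=-223/1612
  seg 1: a=-1 b=1389/806 c=-669/1612 d=-317/3224
  seg 2: a=0 b=-450/403 c=-405/403 d=3383/10881
  seg 3: a=-4 b=503/403 c=2168/1209 d=-1109/2418
  seg 4: a=2 b=3527/1209 c=-1159/1209 d=1159/10881
S(9/2) = -9307/3224

Δ: Δ0=2, Δ1=1/2, Δ2=-4/3, Δ3=3, Δ4=1
row 1: diag=6, rhs=-9; c'=1/3, d'=-3/2
row 2: denom=10−2·1/3=28/3; d'=(-11−2·-3/2)/(28/3)=-6/7
row 3: denom=10−3·9/28=253/28; d'=(26−3·-6/7)/(253/28)=800/253
row 4: denom=10−2·56/253=2418/253; d'=(-12−2·800/253)/(2418/253)=-2318/1209
back: M4=-2318/1209
back: M3=800/253−56/253·-2318/1209=4336/1209
back: M2=-6/7−9/28·4336/1209=-810/403
back: M1=-3/2−1/3·-810/403=-669/806
M: M0=0, M1=-669/806, M2=-810/403, M3=4336/1209, M4=-2318/1209, M5=0
seg 0: a=-3, c=M0/2=0, d=(M1−M0)/(6·1)=-223/1612, b=Δ0−h0·(2M0+M1)/6=3447/1612
seg 1: a=-1, c=M1/2=-669/1612, d=(M2−M1)/(6·2)=-317/3224, b=Δ1−h1·(2M1+M2)/6=1389/806
seg 2: a=0, c=M2/2=-405/403, d=(M3−M2)/(6·3)=3383/10881, b=Δ2−h2·(2M2+M3)/6=-450/403
seg 3: a=-4, c=M3/2=2168/1209, d=(M4−M3)/(6·2)=-1109/2418, b=Δ3−h3·(2M3+M4)/6=503/403
seg 4: a=2, c=M4/2=-1159/1209, d=(M5−M4)/(6·3)=1159/10881, b=Δ4−h4·(2M4+M5)/6=3527/1209
t_q=9/2 → seg 2, τ=3/2; S=0+-450/403·τ+-405/403·τ²+3383/10881·τ³=-9307/3224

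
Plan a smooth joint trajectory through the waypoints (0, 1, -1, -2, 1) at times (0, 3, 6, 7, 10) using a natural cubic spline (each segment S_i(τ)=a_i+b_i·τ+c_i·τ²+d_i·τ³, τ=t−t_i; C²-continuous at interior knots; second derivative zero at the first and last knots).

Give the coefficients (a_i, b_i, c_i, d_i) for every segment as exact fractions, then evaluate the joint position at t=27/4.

  seg 0: a=0 b=125/228 c=0 d=-49/2052
  seg 1: a=1 b=-11/114 c=-49/228 d=17/2052
  seg 2: a=-1 b=-265/228 c=-8/57 d=23/76
  seg 3: a=-2 b=-61/114 c=175/228 d=-175/2052
S(27/4) = -8867/4864

Δ: Δ0=1/3, Δ1=-2/3, Δ2=-1, Δ3=1
row 1: diag=12, rhs=-6; c'=1/4, d'=-1/2
row 2: denom=8−3·1/4=29/4; d'=(-2−3·-1/2)/(29/4)=-2/29
row 3: denom=8−1·4/29=228/29; d'=(12−1·-2/29)/(228/29)=175/114
back: M3=175/114
back: M2=-2/29−4/29·175/114=-16/57
back: M1=-1/2−1/4·-16/57=-49/114
M: M0=0, M1=-49/114, M2=-16/57, M3=175/114, M4=0
seg 0: a=0, c=M0/2=0, d=(M1−M0)/(6·3)=-49/2052, b=Δ0−h0·(2M0+M1)/6=125/228
seg 1: a=1, c=M1/2=-49/228, d=(M2−M1)/(6·3)=17/2052, b=Δ1−h1·(2M1+M2)/6=-11/114
seg 2: a=-1, c=M2/2=-8/57, d=(M3−M2)/(6·1)=23/76, b=Δ2−h2·(2M2+M3)/6=-265/228
seg 3: a=-2, c=M3/2=175/228, d=(M4−M3)/(6·3)=-175/2052, b=Δ3−h3·(2M3+M4)/6=-61/114
t_q=27/4 → seg 2, τ=3/4; S=-1+-265/228·τ+-8/57·τ²+23/76·τ³=-8867/4864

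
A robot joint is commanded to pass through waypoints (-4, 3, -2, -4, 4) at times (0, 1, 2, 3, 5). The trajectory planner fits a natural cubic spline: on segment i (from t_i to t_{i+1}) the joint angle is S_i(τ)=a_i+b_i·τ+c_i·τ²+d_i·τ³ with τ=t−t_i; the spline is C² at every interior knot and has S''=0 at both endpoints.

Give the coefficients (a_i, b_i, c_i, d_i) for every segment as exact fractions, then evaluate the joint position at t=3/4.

  seg 0: a=-4 b=445/43 c=0 d=-144/43
  seg 1: a=3 b=13/43 c=-432/43 d=204/43
  seg 2: a=-2 b=-239/43 c=180/43 d=-27/43
  seg 3: a=-4 b=40/43 c=99/43 d=-33/86
S(3/4) = 101/43

Δ: Δ0=7, Δ1=-5, Δ2=-2, Δ3=4
row 1: diag=4, rhs=-72; c'=1/4, d'=-18
row 2: denom=4−1·1/4=15/4; d'=(18−1·-18)/(15/4)=48/5
row 3: denom=6−1·4/15=86/15; d'=(36−1·48/5)/(86/15)=198/43
back: M3=198/43
back: M2=48/5−4/15·198/43=360/43
back: M1=-18−1/4·360/43=-864/43
M: M0=0, M1=-864/43, M2=360/43, M3=198/43, M4=0
seg 0: a=-4, c=M0/2=0, d=(M1−M0)/(6·1)=-144/43, b=Δ0−h0·(2M0+M1)/6=445/43
seg 1: a=3, c=M1/2=-432/43, d=(M2−M1)/(6·1)=204/43, b=Δ1−h1·(2M1+M2)/6=13/43
seg 2: a=-2, c=M2/2=180/43, d=(M3−M2)/(6·1)=-27/43, b=Δ2−h2·(2M2+M3)/6=-239/43
seg 3: a=-4, c=M3/2=99/43, d=(M4−M3)/(6·2)=-33/86, b=Δ3−h3·(2M3+M4)/6=40/43
t_q=3/4 → seg 0, τ=3/4; S=-4+445/43·τ+0·τ²+-144/43·τ³=101/43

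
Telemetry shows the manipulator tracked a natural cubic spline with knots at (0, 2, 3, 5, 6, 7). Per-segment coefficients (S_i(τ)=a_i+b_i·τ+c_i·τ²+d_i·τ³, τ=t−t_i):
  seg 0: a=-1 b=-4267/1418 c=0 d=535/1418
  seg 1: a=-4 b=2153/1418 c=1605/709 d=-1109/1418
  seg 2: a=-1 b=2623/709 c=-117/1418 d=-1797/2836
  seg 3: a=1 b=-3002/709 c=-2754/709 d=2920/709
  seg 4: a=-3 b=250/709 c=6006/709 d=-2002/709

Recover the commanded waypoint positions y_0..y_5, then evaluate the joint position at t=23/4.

y_0=-1 y_1=-4 y_2=-1 y_3=1 y_4=-3 y_5=3
S(23/4) = -7439/2836

y_0 = S_0(0) = a_0 = -1
y_1 = S_1(0) = a_1 = -4
y_2 = S_2(0) = a_2 = -1
y_3 = S_3(0) = a_3 = 1
y_4 = S_4(0) = a_4 = -3
y_5 = S_4(1) = 3
t_q=23/4 is in segment 3 (τ=3/4); S_3(τ)=-7439/2836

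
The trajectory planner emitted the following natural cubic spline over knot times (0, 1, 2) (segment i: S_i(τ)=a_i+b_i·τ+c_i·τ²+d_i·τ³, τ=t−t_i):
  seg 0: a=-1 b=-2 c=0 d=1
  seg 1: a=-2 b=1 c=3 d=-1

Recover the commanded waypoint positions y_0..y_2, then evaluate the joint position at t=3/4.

y_0=-1 y_1=-2 y_2=1
S(3/4) = -133/64

y_0 = S_0(0) = a_0 = -1
y_1 = S_1(0) = a_1 = -2
y_2 = S_1(1) = 1
t_q=3/4 is in segment 0 (τ=3/4); S_0(τ)=-133/64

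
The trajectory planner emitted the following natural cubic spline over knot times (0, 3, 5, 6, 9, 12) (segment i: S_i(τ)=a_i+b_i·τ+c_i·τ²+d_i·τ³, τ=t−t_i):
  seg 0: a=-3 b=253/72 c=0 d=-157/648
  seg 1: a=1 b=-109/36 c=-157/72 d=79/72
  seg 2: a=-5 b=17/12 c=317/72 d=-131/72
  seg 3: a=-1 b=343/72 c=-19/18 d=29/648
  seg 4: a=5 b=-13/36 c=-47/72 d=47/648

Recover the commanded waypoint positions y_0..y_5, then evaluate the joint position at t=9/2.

y_0 = S_0(0) = a_0 = -3
y_1 = S_1(0) = a_1 = 1
y_2 = S_2(0) = a_2 = -5
y_3 = S_3(0) = a_3 = -1
y_4 = S_4(0) = a_4 = 5
y_5 = S_4(3) = 0
t_q=9/2 is in segment 1 (τ=3/2); S_1(τ)=-911/192

y_0=-3 y_1=1 y_2=-5 y_3=-1 y_4=5 y_5=0
S(9/2) = -911/192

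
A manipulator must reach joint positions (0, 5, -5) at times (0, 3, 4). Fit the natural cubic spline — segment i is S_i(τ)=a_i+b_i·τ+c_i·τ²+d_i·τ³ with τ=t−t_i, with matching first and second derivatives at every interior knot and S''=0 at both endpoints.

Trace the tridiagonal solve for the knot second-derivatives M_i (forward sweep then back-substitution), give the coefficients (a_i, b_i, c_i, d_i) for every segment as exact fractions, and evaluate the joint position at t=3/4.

Δ: Δ0=5/3, Δ1=-10
row 1: diag=8, rhs=-70; c'=1/8, d'=-35/4
back: M1=-35/4
M: M0=0, M1=-35/4, M2=0
seg 0: a=0, c=M0/2=0, d=(M1−M0)/(6·3)=-35/72, b=Δ0−h0·(2M0+M1)/6=145/24
seg 1: a=5, c=M1/2=-35/8, d=(M2−M1)/(6·1)=35/24, b=Δ1−h1·(2M1+M2)/6=-85/12
t_q=3/4 → seg 0, τ=3/4; S=0+145/24·τ+0·τ²+-35/72·τ³=2215/512

  seg 0: a=0 b=145/24 c=0 d=-35/72
  seg 1: a=5 b=-85/12 c=-35/8 d=35/24
S(3/4) = 2215/512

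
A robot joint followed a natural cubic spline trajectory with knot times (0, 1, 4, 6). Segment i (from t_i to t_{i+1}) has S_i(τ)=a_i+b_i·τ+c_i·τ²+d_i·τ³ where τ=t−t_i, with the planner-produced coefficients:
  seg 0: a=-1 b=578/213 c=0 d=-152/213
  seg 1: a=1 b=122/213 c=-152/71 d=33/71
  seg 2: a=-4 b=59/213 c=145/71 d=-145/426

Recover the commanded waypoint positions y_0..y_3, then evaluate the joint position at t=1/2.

y_0=-1 y_1=1 y_2=-4 y_3=2
S(1/2) = 19/71

y_0 = S_0(0) = a_0 = -1
y_1 = S_1(0) = a_1 = 1
y_2 = S_2(0) = a_2 = -4
y_3 = S_2(2) = 2
t_q=1/2 is in segment 0 (τ=1/2); S_0(τ)=19/71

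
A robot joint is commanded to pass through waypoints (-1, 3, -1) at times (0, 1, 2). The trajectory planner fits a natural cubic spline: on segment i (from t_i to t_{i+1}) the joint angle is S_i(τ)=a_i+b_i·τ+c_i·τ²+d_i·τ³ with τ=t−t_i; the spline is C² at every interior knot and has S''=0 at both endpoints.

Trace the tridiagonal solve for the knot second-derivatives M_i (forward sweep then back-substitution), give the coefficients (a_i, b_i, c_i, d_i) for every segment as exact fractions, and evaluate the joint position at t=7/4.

  seg 0: a=-1 b=6 c=0 d=-2
  seg 1: a=3 b=0 c=-6 d=2
S(7/4) = 15/32

Δ: Δ0=4, Δ1=-4
row 1: diag=4, rhs=-48; c'=1/4, d'=-12
back: M1=-12
M: M0=0, M1=-12, M2=0
seg 0: a=-1, c=M0/2=0, d=(M1−M0)/(6·1)=-2, b=Δ0−h0·(2M0+M1)/6=6
seg 1: a=3, c=M1/2=-6, d=(M2−M1)/(6·1)=2, b=Δ1−h1·(2M1+M2)/6=0
t_q=7/4 → seg 1, τ=3/4; S=3+0·τ+-6·τ²+2·τ³=15/32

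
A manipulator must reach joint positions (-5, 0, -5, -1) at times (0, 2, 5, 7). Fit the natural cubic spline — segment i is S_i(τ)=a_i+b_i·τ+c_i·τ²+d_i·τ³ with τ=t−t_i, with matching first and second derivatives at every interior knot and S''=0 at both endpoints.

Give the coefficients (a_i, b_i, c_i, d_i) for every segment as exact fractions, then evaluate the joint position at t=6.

  seg 0: a=-5 b=1997/546 c=0 d=-79/273
  seg 1: a=0 b=101/546 c=-158/91 d=47/126
  seg 2: a=-5 b=-44/273 c=295/182 d=-295/1092
S(6) = -1387/364

Δ: Δ0=5/2, Δ1=-5/3, Δ2=2
row 1: diag=10, rhs=-25; c'=3/10, d'=-5/2
row 2: denom=10−3·3/10=91/10; d'=(22−3·-5/2)/(91/10)=295/91
back: M2=295/91
back: M1=-5/2−3/10·295/91=-316/91
M: M0=0, M1=-316/91, M2=295/91, M3=0
seg 0: a=-5, c=M0/2=0, d=(M1−M0)/(6·2)=-79/273, b=Δ0−h0·(2M0+M1)/6=1997/546
seg 1: a=0, c=M1/2=-158/91, d=(M2−M1)/(6·3)=47/126, b=Δ1−h1·(2M1+M2)/6=101/546
seg 2: a=-5, c=M2/2=295/182, d=(M3−M2)/(6·2)=-295/1092, b=Δ2−h2·(2M2+M3)/6=-44/273
t_q=6 → seg 2, τ=1; S=-5+-44/273·τ+295/182·τ²+-295/1092·τ³=-1387/364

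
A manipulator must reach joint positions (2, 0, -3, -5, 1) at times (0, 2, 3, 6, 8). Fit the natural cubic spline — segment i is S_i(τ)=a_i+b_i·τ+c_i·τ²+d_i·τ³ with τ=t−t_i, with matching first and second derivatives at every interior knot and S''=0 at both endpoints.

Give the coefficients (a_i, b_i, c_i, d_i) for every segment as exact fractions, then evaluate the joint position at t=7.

  seg 0: a=2 b=-161/624 c=0 d=-463/2496
  seg 1: a=0 b=-775/312 c=-463/416 d=745/1248
  seg 2: a=-3 b=-3643/1248 c=141/208 d=7/288
  seg 3: a=-5 b=563/312 c=373/416 d=-373/2496
S(7) = -2037/832

Δ: Δ0=-1, Δ1=-3, Δ2=-2/3, Δ3=3
row 1: diag=6, rhs=-12; c'=1/6, d'=-2
row 2: denom=8−1·1/6=47/6; d'=(14−1·-2)/(47/6)=96/47
row 3: denom=10−3·18/47=416/47; d'=(22−3·96/47)/(416/47)=373/208
back: M3=373/208
back: M2=96/47−18/47·373/208=141/104
back: M1=-2−1/6·141/104=-463/208
M: M0=0, M1=-463/208, M2=141/104, M3=373/208, M4=0
seg 0: a=2, c=M0/2=0, d=(M1−M0)/(6·2)=-463/2496, b=Δ0−h0·(2M0+M1)/6=-161/624
seg 1: a=0, c=M1/2=-463/416, d=(M2−M1)/(6·1)=745/1248, b=Δ1−h1·(2M1+M2)/6=-775/312
seg 2: a=-3, c=M2/2=141/208, d=(M3−M2)/(6·3)=7/288, b=Δ2−h2·(2M2+M3)/6=-3643/1248
seg 3: a=-5, c=M3/2=373/416, d=(M4−M3)/(6·2)=-373/2496, b=Δ3−h3·(2M3+M4)/6=563/312
t_q=7 → seg 3, τ=1; S=-5+563/312·τ+373/416·τ²+-373/2496·τ³=-2037/832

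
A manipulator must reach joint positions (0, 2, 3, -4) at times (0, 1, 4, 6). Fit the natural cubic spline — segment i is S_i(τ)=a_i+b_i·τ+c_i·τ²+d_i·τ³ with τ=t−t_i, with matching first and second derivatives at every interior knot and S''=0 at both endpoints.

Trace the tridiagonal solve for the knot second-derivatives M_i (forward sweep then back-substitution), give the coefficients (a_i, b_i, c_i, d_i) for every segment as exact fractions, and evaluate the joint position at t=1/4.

  seg 0: a=0 b=883/426 c=0 d=-31/426
  seg 1: a=2 b=395/213 c=-31/142 d=-41/426
  seg 2: a=3 b=-875/426 c=-77/71 d=77/426
S(1/4) = 4699/9088

Δ: Δ0=2, Δ1=1/3, Δ2=-7/2
row 1: diag=8, rhs=-10; c'=3/8, d'=-5/4
row 2: denom=10−3·3/8=71/8; d'=(-23−3·-5/4)/(71/8)=-154/71
back: M2=-154/71
back: M1=-5/4−3/8·-154/71=-31/71
M: M0=0, M1=-31/71, M2=-154/71, M3=0
seg 0: a=0, c=M0/2=0, d=(M1−M0)/(6·1)=-31/426, b=Δ0−h0·(2M0+M1)/6=883/426
seg 1: a=2, c=M1/2=-31/142, d=(M2−M1)/(6·3)=-41/426, b=Δ1−h1·(2M1+M2)/6=395/213
seg 2: a=3, c=M2/2=-77/71, d=(M3−M2)/(6·2)=77/426, b=Δ2−h2·(2M2+M3)/6=-875/426
t_q=1/4 → seg 0, τ=1/4; S=0+883/426·τ+0·τ²+-31/426·τ³=4699/9088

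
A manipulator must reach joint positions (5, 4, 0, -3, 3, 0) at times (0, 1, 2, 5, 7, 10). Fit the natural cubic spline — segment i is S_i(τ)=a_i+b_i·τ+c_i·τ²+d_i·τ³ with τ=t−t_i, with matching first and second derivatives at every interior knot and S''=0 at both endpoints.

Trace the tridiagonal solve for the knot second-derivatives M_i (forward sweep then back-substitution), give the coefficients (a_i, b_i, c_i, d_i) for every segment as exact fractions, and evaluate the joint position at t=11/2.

  seg 0: a=5 b=-73/436 c=0 d=-363/436
  seg 1: a=4 b=-581/218 c=-1089/436 d=507/436
  seg 2: a=0 b=-1819/436 c=108/109 d=29/1308
  seg 3: a=-3 b=517/218 c=519/436 d=-191/436
  seg 4: a=3 b=409/218 c=-627/436 d=209/1308
S(11/2) = -5481/3488

Δ: Δ0=-1, Δ1=-4, Δ2=-1, Δ3=3, Δ4=-1
row 1: diag=4, rhs=-18; c'=1/4, d'=-9/2
row 2: denom=8−1·1/4=31/4; d'=(18−1·-9/2)/(31/4)=90/31
row 3: denom=10−3·12/31=274/31; d'=(24−3·90/31)/(274/31)=237/137
row 4: denom=10−2·31/137=1308/137; d'=(-24−2·237/137)/(1308/137)=-627/218
back: M4=-627/218
back: M3=237/137−31/137·-627/218=519/218
back: M2=90/31−12/31·519/218=216/109
back: M1=-9/2−1/4·216/109=-1089/218
M: M0=0, M1=-1089/218, M2=216/109, M3=519/218, M4=-627/218, M5=0
seg 0: a=5, c=M0/2=0, d=(M1−M0)/(6·1)=-363/436, b=Δ0−h0·(2M0+M1)/6=-73/436
seg 1: a=4, c=M1/2=-1089/436, d=(M2−M1)/(6·1)=507/436, b=Δ1−h1·(2M1+M2)/6=-581/218
seg 2: a=0, c=M2/2=108/109, d=(M3−M2)/(6·3)=29/1308, b=Δ2−h2·(2M2+M3)/6=-1819/436
seg 3: a=-3, c=M3/2=519/436, d=(M4−M3)/(6·2)=-191/436, b=Δ3−h3·(2M3+M4)/6=517/218
seg 4: a=3, c=M4/2=-627/436, d=(M5−M4)/(6·3)=209/1308, b=Δ4−h4·(2M4+M5)/6=409/218
t_q=11/2 → seg 3, τ=1/2; S=-3+517/218·τ+519/436·τ²+-191/436·τ³=-5481/3488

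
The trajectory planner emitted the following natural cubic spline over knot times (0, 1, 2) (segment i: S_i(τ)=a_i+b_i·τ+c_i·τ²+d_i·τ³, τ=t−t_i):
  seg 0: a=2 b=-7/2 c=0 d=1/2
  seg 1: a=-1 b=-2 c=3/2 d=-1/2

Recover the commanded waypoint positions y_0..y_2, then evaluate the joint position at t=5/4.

y_0=2 y_1=-1 y_2=-2
S(5/4) = -181/128

y_0 = S_0(0) = a_0 = 2
y_1 = S_1(0) = a_1 = -1
y_2 = S_1(1) = -2
t_q=5/4 is in segment 1 (τ=1/4); S_1(τ)=-181/128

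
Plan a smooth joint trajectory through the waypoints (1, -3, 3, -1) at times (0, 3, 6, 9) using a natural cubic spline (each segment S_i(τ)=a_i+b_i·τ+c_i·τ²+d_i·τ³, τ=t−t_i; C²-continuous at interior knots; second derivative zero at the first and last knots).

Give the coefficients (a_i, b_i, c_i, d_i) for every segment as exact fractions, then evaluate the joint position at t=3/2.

Δ: Δ0=-4/3, Δ1=2, Δ2=-4/3
row 1: diag=12, rhs=20; c'=1/4, d'=5/3
row 2: denom=12−3·1/4=45/4; d'=(-20−3·5/3)/(45/4)=-20/9
back: M2=-20/9
back: M1=5/3−1/4·-20/9=20/9
M: M0=0, M1=20/9, M2=-20/9, M3=0
seg 0: a=1, c=M0/2=0, d=(M1−M0)/(6·3)=10/81, b=Δ0−h0·(2M0+M1)/6=-22/9
seg 1: a=-3, c=M1/2=10/9, d=(M2−M1)/(6·3)=-20/81, b=Δ1−h1·(2M1+M2)/6=8/9
seg 2: a=3, c=M2/2=-10/9, d=(M3−M2)/(6·3)=10/81, b=Δ2−h2·(2M2+M3)/6=8/9
t_q=3/2 → seg 0, τ=3/2; S=1+-22/9·τ+0·τ²+10/81·τ³=-9/4

  seg 0: a=1 b=-22/9 c=0 d=10/81
  seg 1: a=-3 b=8/9 c=10/9 d=-20/81
  seg 2: a=3 b=8/9 c=-10/9 d=10/81
S(3/2) = -9/4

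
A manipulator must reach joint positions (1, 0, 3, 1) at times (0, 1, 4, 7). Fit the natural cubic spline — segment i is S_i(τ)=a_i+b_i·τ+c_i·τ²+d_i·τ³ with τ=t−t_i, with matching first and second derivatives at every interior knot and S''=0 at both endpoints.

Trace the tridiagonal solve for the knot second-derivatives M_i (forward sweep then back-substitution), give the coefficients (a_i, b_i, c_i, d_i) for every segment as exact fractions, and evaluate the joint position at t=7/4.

  seg 0: a=1 b=-4/3 c=0 d=1/3
  seg 1: a=0 b=-1/3 c=1 d=-5/27
  seg 2: a=3 b=2/3 c=-2/3 d=2/27
S(7/4) = 15/64

Δ: Δ0=-1, Δ1=1, Δ2=-2/3
row 1: diag=8, rhs=12; c'=3/8, d'=3/2
row 2: denom=12−3·3/8=87/8; d'=(-10−3·3/2)/(87/8)=-4/3
back: M2=-4/3
back: M1=3/2−3/8·-4/3=2
M: M0=0, M1=2, M2=-4/3, M3=0
seg 0: a=1, c=M0/2=0, d=(M1−M0)/(6·1)=1/3, b=Δ0−h0·(2M0+M1)/6=-4/3
seg 1: a=0, c=M1/2=1, d=(M2−M1)/(6·3)=-5/27, b=Δ1−h1·(2M1+M2)/6=-1/3
seg 2: a=3, c=M2/2=-2/3, d=(M3−M2)/(6·3)=2/27, b=Δ2−h2·(2M2+M3)/6=2/3
t_q=7/4 → seg 1, τ=3/4; S=0+-1/3·τ+1·τ²+-5/27·τ³=15/64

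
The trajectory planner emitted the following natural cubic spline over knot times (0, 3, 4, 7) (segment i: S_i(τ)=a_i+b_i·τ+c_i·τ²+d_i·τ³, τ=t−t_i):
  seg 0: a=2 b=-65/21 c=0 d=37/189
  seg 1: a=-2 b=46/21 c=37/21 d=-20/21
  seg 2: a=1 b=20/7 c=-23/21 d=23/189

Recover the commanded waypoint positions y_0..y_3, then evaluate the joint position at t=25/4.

y_0=2 y_1=-2 y_2=1 y_3=3
S(25/4) = 1465/448

y_0 = S_0(0) = a_0 = 2
y_1 = S_1(0) = a_1 = -2
y_2 = S_2(0) = a_2 = 1
y_3 = S_2(3) = 3
t_q=25/4 is in segment 2 (τ=9/4); S_2(τ)=1465/448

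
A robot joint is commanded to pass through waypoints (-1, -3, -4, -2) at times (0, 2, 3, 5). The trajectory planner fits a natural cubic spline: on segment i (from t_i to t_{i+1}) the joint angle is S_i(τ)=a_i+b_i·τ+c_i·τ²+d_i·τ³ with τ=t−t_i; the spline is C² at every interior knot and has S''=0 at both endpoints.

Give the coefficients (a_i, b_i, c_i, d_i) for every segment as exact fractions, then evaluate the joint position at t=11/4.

Δ: Δ0=-1, Δ1=-1, Δ2=1
row 1: diag=6, rhs=0; c'=1/6, d'=0
row 2: denom=6−1·1/6=35/6; d'=(12−1·0)/(35/6)=72/35
back: M2=72/35
back: M1=0−1/6·72/35=-12/35
M: M0=0, M1=-12/35, M2=72/35, M3=0
seg 0: a=-1, c=M0/2=0, d=(M1−M0)/(6·2)=-1/35, b=Δ0−h0·(2M0+M1)/6=-31/35
seg 1: a=-3, c=M1/2=-6/35, d=(M2−M1)/(6·1)=2/5, b=Δ1−h1·(2M1+M2)/6=-43/35
seg 2: a=-4, c=M2/2=36/35, d=(M3−M2)/(6·2)=-6/35, b=Δ2−h2·(2M2+M3)/6=-13/35
t_q=11/4 → seg 1, τ=3/4; S=-3+-43/35·τ+-6/35·τ²+2/5·τ³=-4311/1120

  seg 0: a=-1 b=-31/35 c=0 d=-1/35
  seg 1: a=-3 b=-43/35 c=-6/35 d=2/5
  seg 2: a=-4 b=-13/35 c=36/35 d=-6/35
S(11/4) = -4311/1120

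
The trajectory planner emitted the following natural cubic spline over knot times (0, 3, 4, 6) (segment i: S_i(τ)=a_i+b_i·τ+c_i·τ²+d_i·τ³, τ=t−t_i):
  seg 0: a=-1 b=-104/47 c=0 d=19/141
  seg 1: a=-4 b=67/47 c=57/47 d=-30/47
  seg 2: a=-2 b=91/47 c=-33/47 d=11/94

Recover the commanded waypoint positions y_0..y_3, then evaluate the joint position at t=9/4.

y_0=-1 y_1=-4 y_2=-2 y_3=0
S(9/4) = -13367/3008

y_0 = S_0(0) = a_0 = -1
y_1 = S_1(0) = a_1 = -4
y_2 = S_2(0) = a_2 = -2
y_3 = S_2(2) = 0
t_q=9/4 is in segment 0 (τ=9/4); S_0(τ)=-13367/3008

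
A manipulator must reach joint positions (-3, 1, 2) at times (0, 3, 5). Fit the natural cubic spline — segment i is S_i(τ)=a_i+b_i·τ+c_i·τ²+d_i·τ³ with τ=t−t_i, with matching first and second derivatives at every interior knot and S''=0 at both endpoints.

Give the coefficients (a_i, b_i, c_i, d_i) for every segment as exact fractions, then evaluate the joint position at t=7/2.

Δ: Δ0=4/3, Δ1=1/2
row 1: diag=10, rhs=-5; c'=1/5, d'=-1/2
back: M1=-1/2
M: M0=0, M1=-1/2, M2=0
seg 0: a=-3, c=M0/2=0, d=(M1−M0)/(6·3)=-1/36, b=Δ0−h0·(2M0+M1)/6=19/12
seg 1: a=1, c=M1/2=-1/4, d=(M2−M1)/(6·2)=1/24, b=Δ1−h1·(2M1+M2)/6=5/6
t_q=7/2 → seg 1, τ=1/2; S=1+5/6·τ+-1/4·τ²+1/24·τ³=87/64

  seg 0: a=-3 b=19/12 c=0 d=-1/36
  seg 1: a=1 b=5/6 c=-1/4 d=1/24
S(7/2) = 87/64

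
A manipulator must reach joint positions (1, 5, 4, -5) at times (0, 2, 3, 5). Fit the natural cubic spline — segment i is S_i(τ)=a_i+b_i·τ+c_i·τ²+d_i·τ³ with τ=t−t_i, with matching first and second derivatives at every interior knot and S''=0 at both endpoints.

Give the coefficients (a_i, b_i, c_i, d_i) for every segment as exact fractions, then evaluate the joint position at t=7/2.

  seg 0: a=1 b=99/35 c=0 d=-29/140
  seg 1: a=5 b=12/35 c=-87/70 d=-1/10
  seg 2: a=4 b=-171/70 c=-54/35 d=9/35
S(7/2) = 97/40

Δ: Δ0=2, Δ1=-1, Δ2=-9/2
row 1: diag=6, rhs=-18; c'=1/6, d'=-3
row 2: denom=6−1·1/6=35/6; d'=(-21−1·-3)/(35/6)=-108/35
back: M2=-108/35
back: M1=-3−1/6·-108/35=-87/35
M: M0=0, M1=-87/35, M2=-108/35, M3=0
seg 0: a=1, c=M0/2=0, d=(M1−M0)/(6·2)=-29/140, b=Δ0−h0·(2M0+M1)/6=99/35
seg 1: a=5, c=M1/2=-87/70, d=(M2−M1)/(6·1)=-1/10, b=Δ1−h1·(2M1+M2)/6=12/35
seg 2: a=4, c=M2/2=-54/35, d=(M3−M2)/(6·2)=9/35, b=Δ2−h2·(2M2+M3)/6=-171/70
t_q=7/2 → seg 2, τ=1/2; S=4+-171/70·τ+-54/35·τ²+9/35·τ³=97/40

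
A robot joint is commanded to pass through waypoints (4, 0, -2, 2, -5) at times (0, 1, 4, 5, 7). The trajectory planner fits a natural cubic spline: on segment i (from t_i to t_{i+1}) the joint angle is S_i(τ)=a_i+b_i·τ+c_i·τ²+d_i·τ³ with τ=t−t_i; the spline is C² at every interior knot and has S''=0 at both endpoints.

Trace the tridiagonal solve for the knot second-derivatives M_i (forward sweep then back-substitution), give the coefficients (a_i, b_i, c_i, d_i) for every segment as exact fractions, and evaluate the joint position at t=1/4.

  seg 0: a=4 b=-1147/276 c=0 d=43/276
  seg 1: a=0 b=-509/138 c=43/92 d=149/828
  seg 2: a=-2 b=1097/276 c=48/23 d=-569/276
  seg 3: a=2 b=271/138 c=-377/92 d=377/552
S(1/4) = 17449/5888

Δ: Δ0=-4, Δ1=-2/3, Δ2=4, Δ3=-7/2
row 1: diag=8, rhs=20; c'=3/8, d'=5/2
row 2: denom=8−3·3/8=55/8; d'=(28−3·5/2)/(55/8)=164/55
row 3: denom=6−1·8/55=322/55; d'=(-45−1·164/55)/(322/55)=-377/46
back: M3=-377/46
back: M2=164/55−8/55·-377/46=96/23
back: M1=5/2−3/8·96/23=43/46
M: M0=0, M1=43/46, M2=96/23, M3=-377/46, M4=0
seg 0: a=4, c=M0/2=0, d=(M1−M0)/(6·1)=43/276, b=Δ0−h0·(2M0+M1)/6=-1147/276
seg 1: a=0, c=M1/2=43/92, d=(M2−M1)/(6·3)=149/828, b=Δ1−h1·(2M1+M2)/6=-509/138
seg 2: a=-2, c=M2/2=48/23, d=(M3−M2)/(6·1)=-569/276, b=Δ2−h2·(2M2+M3)/6=1097/276
seg 3: a=2, c=M3/2=-377/92, d=(M4−M3)/(6·2)=377/552, b=Δ3−h3·(2M3+M4)/6=271/138
t_q=1/4 → seg 0, τ=1/4; S=4+-1147/276·τ+0·τ²+43/276·τ³=17449/5888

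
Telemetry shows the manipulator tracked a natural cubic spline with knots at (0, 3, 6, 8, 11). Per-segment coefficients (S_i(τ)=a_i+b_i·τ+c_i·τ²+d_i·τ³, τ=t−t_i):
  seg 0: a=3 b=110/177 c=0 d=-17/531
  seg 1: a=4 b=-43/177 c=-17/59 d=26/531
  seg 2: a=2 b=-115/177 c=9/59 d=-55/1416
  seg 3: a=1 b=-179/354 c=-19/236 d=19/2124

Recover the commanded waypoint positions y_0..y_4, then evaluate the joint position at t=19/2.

y_0=3 y_1=4 y_2=2 y_3=1 y_4=-1
S(19/2) = 171/1888

y_0 = S_0(0) = a_0 = 3
y_1 = S_1(0) = a_1 = 4
y_2 = S_2(0) = a_2 = 2
y_3 = S_3(0) = a_3 = 1
y_4 = S_3(3) = -1
t_q=19/2 is in segment 3 (τ=3/2); S_3(τ)=171/1888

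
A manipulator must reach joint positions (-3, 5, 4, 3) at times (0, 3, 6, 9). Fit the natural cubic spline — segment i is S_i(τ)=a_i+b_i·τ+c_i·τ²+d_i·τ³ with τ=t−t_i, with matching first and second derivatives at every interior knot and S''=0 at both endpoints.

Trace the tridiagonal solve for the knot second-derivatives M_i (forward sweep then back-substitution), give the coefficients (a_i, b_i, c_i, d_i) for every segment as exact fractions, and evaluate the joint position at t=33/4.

  seg 0: a=-3 b=52/15 c=0 d=-4/45
  seg 1: a=5 b=16/15 c=-4/5 d=1/9
  seg 2: a=4 b=-11/15 c=1/5 d=-1/45
S(33/4) = 199/64

Δ: Δ0=8/3, Δ1=-1/3, Δ2=-1/3
row 1: diag=12, rhs=-18; c'=1/4, d'=-3/2
row 2: denom=12−3·1/4=45/4; d'=(0−3·-3/2)/(45/4)=2/5
back: M2=2/5
back: M1=-3/2−1/4·2/5=-8/5
M: M0=0, M1=-8/5, M2=2/5, M3=0
seg 0: a=-3, c=M0/2=0, d=(M1−M0)/(6·3)=-4/45, b=Δ0−h0·(2M0+M1)/6=52/15
seg 1: a=5, c=M1/2=-4/5, d=(M2−M1)/(6·3)=1/9, b=Δ1−h1·(2M1+M2)/6=16/15
seg 2: a=4, c=M2/2=1/5, d=(M3−M2)/(6·3)=-1/45, b=Δ2−h2·(2M2+M3)/6=-11/15
t_q=33/4 → seg 2, τ=9/4; S=4+-11/15·τ+1/5·τ²+-1/45·τ³=199/64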